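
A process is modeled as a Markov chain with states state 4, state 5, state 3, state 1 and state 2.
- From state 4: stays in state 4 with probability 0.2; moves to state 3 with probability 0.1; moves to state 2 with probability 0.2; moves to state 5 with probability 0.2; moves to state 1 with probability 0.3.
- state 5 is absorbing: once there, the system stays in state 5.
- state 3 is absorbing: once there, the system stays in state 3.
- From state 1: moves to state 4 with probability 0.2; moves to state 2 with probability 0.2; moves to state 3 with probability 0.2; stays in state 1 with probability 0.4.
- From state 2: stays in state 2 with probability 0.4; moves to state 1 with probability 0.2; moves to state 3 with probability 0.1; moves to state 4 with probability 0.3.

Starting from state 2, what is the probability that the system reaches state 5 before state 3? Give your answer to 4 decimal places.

0.2785

Let h(s) be the probability of absorption at state 5 starting from transient state s. Then h(state 5) = 1 and h(state 3) = 0. By first-step analysis:
h(state 4) = 0.2·h(state 4) + 0.2·1 + 0.1·0 + 0.3·h(state 1) + 0.2·h(state 2)
h(state 1) = 0.2·h(state 4) + 0.2·0 + 0.4·h(state 1) + 0.2·h(state 2)
h(state 2) = 0.3·h(state 4) + 0.1·0 + 0.2·h(state 1) + 0.4·h(state 2)
Solving: h(state 4) = 0.4051, h(state 1) = 0.2278, h(state 2) = 0.2785.
Starting from state 2, the probability is 0.2785.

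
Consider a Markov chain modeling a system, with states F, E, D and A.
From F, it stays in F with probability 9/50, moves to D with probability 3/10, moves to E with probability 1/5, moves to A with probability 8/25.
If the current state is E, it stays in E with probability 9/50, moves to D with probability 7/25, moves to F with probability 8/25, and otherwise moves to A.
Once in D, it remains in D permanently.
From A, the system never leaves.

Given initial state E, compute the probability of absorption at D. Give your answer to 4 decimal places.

0.5352

Let h(s) be the probability of absorption at D starting from transient state s. Then h(D) = 1 and h(A) = 0. By first-step analysis:
h(F) = 0.18·h(F) + 0.2·h(E) + 0.3·1 + 0.32·0
h(E) = 0.32·h(F) + 0.18·h(E) + 0.28·1 + 0.22·0
Solving: h(F) = 0.4964, h(E) = 0.5352.
Starting from E, the probability is 0.5352.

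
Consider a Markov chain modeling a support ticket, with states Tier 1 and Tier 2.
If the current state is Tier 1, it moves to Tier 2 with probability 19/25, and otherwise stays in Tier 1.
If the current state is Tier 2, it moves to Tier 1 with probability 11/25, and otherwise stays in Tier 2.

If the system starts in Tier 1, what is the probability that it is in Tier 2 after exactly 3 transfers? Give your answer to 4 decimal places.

Propagate the distribution vector 3 transfers from Tier 1.
After 0 transfers: (1.0000, 0.0000)
After 1 transfer: (0.2400, 0.7600)
After 2 transfers: (0.3920, 0.6080)
After 3 transfers: (0.3616, 0.6384)
P(in Tier 2 after 3 transfers) = 0.6384

0.6384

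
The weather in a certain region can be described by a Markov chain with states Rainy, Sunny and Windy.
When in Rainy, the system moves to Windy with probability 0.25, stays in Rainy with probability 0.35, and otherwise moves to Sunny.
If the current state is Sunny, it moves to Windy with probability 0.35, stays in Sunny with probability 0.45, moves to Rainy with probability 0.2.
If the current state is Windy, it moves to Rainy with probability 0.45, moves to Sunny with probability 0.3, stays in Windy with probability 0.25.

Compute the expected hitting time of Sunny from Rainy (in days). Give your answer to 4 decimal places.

2.6667

Let t(s) be the expected number of days to first reach Sunny from state s, with t(Sunny) = 0. Conditioning on the first day:
t(Rainy) = 1 + 0.35·t(Rainy) + 0.25·t(Windy)
t(Windy) = 1 + 0.45·t(Rainy) + 0.25·t(Windy)
Solving: t(Rainy) = 2.6667, t(Windy) = 2.9333.
Expected days from Rainy to Sunny: 2.6667.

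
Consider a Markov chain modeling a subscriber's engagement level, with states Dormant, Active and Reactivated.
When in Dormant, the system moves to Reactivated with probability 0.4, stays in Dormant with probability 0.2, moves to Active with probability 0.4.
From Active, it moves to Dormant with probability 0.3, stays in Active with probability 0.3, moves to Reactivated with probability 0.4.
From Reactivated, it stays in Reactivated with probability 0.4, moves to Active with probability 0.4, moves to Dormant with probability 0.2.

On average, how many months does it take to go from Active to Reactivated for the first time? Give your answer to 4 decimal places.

2.5000

Let t(s) be the expected number of months to first reach Reactivated from state s, with t(Reactivated) = 0. Conditioning on the first month:
t(Dormant) = 1 + 0.2·t(Dormant) + 0.4·t(Active)
t(Active) = 1 + 0.3·t(Dormant) + 0.3·t(Active)
Solving: t(Dormant) = 2.5000, t(Active) = 2.5000.
Expected months from Active to Reactivated: 2.5000.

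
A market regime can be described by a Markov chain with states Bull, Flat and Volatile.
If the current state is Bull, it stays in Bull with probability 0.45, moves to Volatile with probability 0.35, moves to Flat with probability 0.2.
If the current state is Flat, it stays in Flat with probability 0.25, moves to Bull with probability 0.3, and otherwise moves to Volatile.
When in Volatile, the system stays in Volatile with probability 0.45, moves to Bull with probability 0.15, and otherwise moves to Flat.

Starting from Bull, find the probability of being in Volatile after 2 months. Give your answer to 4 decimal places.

0.4050

Sum over the intermediate state after 1 month:
P = P(Bull→Bull)·P(Bull→Volatile) + P(Bull→Flat)·P(Flat→Volatile) + P(Bull→Volatile)·P(Volatile→Volatile)
  = 0.45×0.35 + 0.2×0.45 + 0.35×0.45
  = 0.1575 + 0.0900 + 0.1575 = 0.4050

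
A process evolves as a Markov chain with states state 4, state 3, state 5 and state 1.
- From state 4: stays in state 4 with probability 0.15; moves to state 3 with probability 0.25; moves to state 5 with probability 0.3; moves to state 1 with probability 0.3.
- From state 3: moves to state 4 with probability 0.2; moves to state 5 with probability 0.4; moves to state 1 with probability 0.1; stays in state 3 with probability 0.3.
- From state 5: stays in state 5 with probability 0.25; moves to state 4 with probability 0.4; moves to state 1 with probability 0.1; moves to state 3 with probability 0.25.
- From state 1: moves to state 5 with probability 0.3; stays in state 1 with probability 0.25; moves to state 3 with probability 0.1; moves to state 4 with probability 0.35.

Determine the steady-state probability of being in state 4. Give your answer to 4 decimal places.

Let the stationary distribution be π with π = πP and π_1 + π_2 + π_3 + π_4 = 1.
π_1 = 0.15·π_1 + 0.2·π_2 + 0.4·π_3 + 0.35·π_4
π_2 = 0.25·π_1 + 0.3·π_2 + 0.25·π_3 + 0.1·π_4
π_3 = 0.3·π_1 + 0.4·π_2 + 0.25·π_3 + 0.3·π_4
Solving with the normalization constraint gives π = (0.2752, 0.2344, 0.3080, 0.1824).
So the stationary probability of state 4 is 0.2752.

0.2752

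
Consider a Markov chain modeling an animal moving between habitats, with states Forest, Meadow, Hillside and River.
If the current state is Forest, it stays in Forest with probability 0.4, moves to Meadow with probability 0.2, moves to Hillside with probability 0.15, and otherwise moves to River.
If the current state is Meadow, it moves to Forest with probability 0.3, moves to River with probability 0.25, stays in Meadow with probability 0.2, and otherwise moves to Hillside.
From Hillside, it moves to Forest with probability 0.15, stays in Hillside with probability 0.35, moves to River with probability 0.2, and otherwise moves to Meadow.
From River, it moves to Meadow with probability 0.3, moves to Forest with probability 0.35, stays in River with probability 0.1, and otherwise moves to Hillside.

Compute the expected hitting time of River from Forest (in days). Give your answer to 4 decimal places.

Let t(s) be the expected number of days to first reach River from state s, with t(River) = 0. Conditioning on the first day:
t(Forest) = 1 + 0.4·t(Forest) + 0.2·t(Meadow) + 0.15·t(Hillside)
t(Meadow) = 1 + 0.3·t(Forest) + 0.2·t(Meadow) + 0.25·t(Hillside)
t(Hillside) = 1 + 0.15·t(Forest) + 0.3·t(Meadow) + 0.35·t(Hillside)
Solving: t(Forest) = 4.1799, t(Meadow) = 4.2063, t(Hillside) = 4.4444.
Expected days from Forest to River: 4.1799.

4.1799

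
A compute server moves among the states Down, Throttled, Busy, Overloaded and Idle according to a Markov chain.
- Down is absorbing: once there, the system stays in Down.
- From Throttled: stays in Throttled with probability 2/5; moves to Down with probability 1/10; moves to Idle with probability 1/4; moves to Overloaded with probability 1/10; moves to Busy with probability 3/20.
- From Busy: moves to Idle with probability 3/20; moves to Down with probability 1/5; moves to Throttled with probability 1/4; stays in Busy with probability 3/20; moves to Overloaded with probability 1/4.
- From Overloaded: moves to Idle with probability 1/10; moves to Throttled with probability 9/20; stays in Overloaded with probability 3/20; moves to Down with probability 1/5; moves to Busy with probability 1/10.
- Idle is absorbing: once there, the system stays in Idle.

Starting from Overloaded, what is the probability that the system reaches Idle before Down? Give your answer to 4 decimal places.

0.5114

Let h(s) be the probability of absorption at Idle starting from transient state s. Then h(Idle) = 1 and h(Down) = 0. By first-step analysis:
h(Throttled) = 0.1·0 + 0.4·h(Throttled) + 0.15·h(Busy) + 0.1·h(Overloaded) + 0.25·1
h(Busy) = 0.2·0 + 0.25·h(Throttled) + 0.15·h(Busy) + 0.25·h(Overloaded) + 0.15·1
h(Overloaded) = 0.2·0 + 0.45·h(Throttled) + 0.1·h(Busy) + 0.15·h(Overloaded) + 0.1·1
Solving: h(Throttled) = 0.6299, h(Busy) = 0.5122, h(Overloaded) = 0.5114.
Starting from Overloaded, the probability is 0.5114.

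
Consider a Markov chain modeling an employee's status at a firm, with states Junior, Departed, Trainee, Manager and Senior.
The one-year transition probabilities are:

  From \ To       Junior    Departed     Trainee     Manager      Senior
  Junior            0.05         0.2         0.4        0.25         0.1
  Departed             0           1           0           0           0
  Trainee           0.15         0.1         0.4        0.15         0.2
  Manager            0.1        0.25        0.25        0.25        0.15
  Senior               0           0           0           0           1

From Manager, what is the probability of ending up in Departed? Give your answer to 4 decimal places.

Let h(s) be the probability of absorption at Departed starting from transient state s. Then h(Departed) = 1 and h(Senior) = 0. By first-step analysis:
h(Junior) = 0.05·h(Junior) + 0.2·1 + 0.4·h(Trainee) + 0.25·h(Manager) + 0.1·0
h(Trainee) = 0.15·h(Junior) + 0.1·1 + 0.4·h(Trainee) + 0.15·h(Manager) + 0.2·0
h(Manager) = 0.1·h(Junior) + 0.25·1 + 0.25·h(Trainee) + 0.25·h(Manager) + 0.15·0
Solving: h(Junior) = 0.5411, h(Trainee) = 0.4400, h(Manager) = 0.5521.
Starting from Manager, the probability is 0.5521.

0.5521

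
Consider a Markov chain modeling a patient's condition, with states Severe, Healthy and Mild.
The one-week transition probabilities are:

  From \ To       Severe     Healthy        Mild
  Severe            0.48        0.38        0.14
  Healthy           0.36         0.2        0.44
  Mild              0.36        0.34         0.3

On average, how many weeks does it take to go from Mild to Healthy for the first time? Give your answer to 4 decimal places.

2.8061

Let t(s) be the expected number of weeks to first reach Healthy from state s, with t(Healthy) = 0. Conditioning on the first week:
t(Severe) = 1 + 0.48·t(Severe) + 0.14·t(Mild)
t(Mild) = 1 + 0.36·t(Severe) + 0.3·t(Mild)
Solving: t(Severe) = 2.6786, t(Mild) = 2.8061.
Expected weeks from Mild to Healthy: 2.8061.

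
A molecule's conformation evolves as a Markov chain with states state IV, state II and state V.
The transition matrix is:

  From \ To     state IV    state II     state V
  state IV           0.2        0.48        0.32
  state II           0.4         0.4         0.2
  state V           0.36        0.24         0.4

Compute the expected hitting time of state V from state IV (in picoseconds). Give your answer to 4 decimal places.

Let t(s) be the expected number of picoseconds to first reach state V from state s, with t(state V) = 0. Conditioning on the first picosecond:
t(state IV) = 1 + 0.2·t(state IV) + 0.48·t(state II)
t(state II) = 1 + 0.4·t(state IV) + 0.4·t(state II)
Solving: t(state IV) = 3.7500, t(state II) = 4.1667.
Expected picoseconds from state IV to state V: 3.7500.

3.7500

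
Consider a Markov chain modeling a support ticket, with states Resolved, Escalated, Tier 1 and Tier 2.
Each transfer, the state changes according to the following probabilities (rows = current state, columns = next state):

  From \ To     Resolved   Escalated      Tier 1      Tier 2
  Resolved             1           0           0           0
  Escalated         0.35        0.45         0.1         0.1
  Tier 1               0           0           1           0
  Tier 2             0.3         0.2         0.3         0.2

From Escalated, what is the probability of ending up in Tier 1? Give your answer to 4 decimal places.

0.2619

Let h(s) be the probability of absorption at Tier 1 starting from transient state s. Then h(Tier 1) = 1 and h(Resolved) = 0. By first-step analysis:
h(Escalated) = 0.35·0 + 0.45·h(Escalated) + 0.1·1 + 0.1·h(Tier 2)
h(Tier 2) = 0.3·0 + 0.2·h(Escalated) + 0.3·1 + 0.2·h(Tier 2)
Solving: h(Escalated) = 0.2619, h(Tier 2) = 0.4405.
Starting from Escalated, the probability is 0.2619.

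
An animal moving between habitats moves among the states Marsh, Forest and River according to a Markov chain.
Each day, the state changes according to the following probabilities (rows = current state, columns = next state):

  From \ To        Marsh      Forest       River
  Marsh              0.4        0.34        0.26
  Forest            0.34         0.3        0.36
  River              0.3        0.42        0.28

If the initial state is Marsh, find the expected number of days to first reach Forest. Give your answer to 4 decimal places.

2.7684

Let t(s) be the expected number of days to first reach Forest from state s, with t(Forest) = 0. Conditioning on the first day:
t(Marsh) = 1 + 0.4·t(Marsh) + 0.26·t(River)
t(River) = 1 + 0.3·t(Marsh) + 0.28·t(River)
Solving: t(Marsh) = 2.7684, t(River) = 2.5424.
Expected days from Marsh to Forest: 2.7684.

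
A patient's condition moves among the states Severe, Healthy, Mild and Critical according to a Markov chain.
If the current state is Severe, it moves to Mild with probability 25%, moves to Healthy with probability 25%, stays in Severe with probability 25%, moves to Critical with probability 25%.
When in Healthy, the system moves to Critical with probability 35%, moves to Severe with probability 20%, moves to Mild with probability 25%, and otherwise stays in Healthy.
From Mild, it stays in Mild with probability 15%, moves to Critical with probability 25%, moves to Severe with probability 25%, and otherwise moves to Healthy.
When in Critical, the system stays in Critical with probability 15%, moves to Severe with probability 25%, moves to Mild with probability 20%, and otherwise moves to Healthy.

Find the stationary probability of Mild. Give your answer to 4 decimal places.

0.2157

Let the stationary distribution be π with π = πP and π_1 + π_2 + π_3 + π_4 = 1.
π_1 = 0.25·π_1 + 0.2·π_2 + 0.25·π_3 + 0.25·π_4
π_2 = 0.25·π_1 + 0.2·π_2 + 0.35·π_3 + 0.4·π_4
π_3 = 0.25·π_1 + 0.25·π_2 + 0.15·π_3 + 0.2·π_4
Solving with the normalization constraint gives π = (0.2353, 0.2949, 0.2157, 0.2541).
So the stationary probability of Mild is 0.2157.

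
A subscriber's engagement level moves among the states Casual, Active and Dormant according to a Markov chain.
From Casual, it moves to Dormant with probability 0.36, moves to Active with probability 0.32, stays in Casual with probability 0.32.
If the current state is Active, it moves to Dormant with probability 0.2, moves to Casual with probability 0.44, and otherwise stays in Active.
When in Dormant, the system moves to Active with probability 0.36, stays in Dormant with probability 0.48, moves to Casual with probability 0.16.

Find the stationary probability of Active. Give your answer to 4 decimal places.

0.3477

Let the stationary distribution be π with π = πP and π_1 + π_2 + π_3 = 1.
π_1 = 0.32·π_1 + 0.44·π_2 + 0.16·π_3
π_2 = 0.32·π_1 + 0.36·π_2 + 0.36·π_3
Solving with the normalization constraint gives π = (0.3064, 0.3477, 0.3459).
So the stationary probability of Active is 0.3477.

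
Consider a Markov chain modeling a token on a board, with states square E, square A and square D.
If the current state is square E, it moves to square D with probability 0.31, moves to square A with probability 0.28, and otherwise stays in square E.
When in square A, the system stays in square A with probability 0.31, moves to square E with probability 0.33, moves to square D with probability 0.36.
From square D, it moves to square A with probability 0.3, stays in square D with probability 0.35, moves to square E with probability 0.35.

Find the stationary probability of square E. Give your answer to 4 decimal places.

Let the stationary distribution be π with π = πP and π_1 + π_2 + π_3 = 1.
π_1 = 0.41·π_1 + 0.33·π_2 + 0.35·π_3
π_2 = 0.28·π_1 + 0.31·π_2 + 0.3·π_3
Solving with the normalization constraint gives π = (0.3661, 0.2956, 0.3383).
So the stationary probability of square E is 0.3661.

0.3661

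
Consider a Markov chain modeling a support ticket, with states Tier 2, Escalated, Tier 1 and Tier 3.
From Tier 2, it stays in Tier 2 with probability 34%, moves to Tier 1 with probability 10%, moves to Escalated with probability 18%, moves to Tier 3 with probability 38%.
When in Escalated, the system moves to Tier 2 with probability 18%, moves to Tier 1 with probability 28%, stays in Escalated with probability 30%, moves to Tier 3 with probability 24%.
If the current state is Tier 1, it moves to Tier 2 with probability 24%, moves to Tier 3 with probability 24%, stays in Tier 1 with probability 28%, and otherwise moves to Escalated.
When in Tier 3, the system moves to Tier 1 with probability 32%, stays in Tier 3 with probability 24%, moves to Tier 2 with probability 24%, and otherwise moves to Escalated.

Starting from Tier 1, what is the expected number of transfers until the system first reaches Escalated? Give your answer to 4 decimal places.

Let t(s) be the expected number of transfers to first reach Escalated from state s, with t(Escalated) = 0. Conditioning on the first transfer:
t(Tier 2) = 1 + 0.34·t(Tier 2) + 0.1·t(Tier 1) + 0.38·t(Tier 3)
t(Tier 1) = 1 + 0.24·t(Tier 2) + 0.28·t(Tier 1) + 0.24·t(Tier 3)
t(Tier 3) = 1 + 0.24·t(Tier 2) + 0.32·t(Tier 1) + 0.24·t(Tier 3)
Solving: t(Tier 2) = 5.0392, t(Tier 1) = 4.6969, t(Tier 3) = 4.8848.
Expected transfers from Tier 1 to Escalated: 4.6969.

4.6969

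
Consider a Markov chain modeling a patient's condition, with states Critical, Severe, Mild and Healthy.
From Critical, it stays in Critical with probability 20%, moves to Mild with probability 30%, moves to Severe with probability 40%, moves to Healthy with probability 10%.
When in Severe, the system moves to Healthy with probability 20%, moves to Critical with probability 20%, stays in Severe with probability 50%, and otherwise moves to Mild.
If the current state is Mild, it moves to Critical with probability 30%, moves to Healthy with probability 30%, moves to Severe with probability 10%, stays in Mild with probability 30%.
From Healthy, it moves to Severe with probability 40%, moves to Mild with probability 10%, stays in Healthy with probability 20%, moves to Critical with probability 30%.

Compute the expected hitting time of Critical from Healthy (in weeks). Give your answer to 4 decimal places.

3.8503

Let t(s) be the expected number of weeks to first reach Critical from state s, with t(Critical) = 0. Conditioning on the first week:
t(Severe) = 1 + 0.5·t(Severe) + 0.1·t(Mild) + 0.2·t(Healthy)
t(Mild) = 1 + 0.1·t(Severe) + 0.3·t(Mild) + 0.3·t(Healthy)
t(Healthy) = 1 + 0.4·t(Severe) + 0.1·t(Mild) + 0.2·t(Healthy)
Solving: t(Severe) = 4.2781, t(Mild) = 3.6898, t(Healthy) = 3.8503.
Expected weeks from Healthy to Critical: 3.8503.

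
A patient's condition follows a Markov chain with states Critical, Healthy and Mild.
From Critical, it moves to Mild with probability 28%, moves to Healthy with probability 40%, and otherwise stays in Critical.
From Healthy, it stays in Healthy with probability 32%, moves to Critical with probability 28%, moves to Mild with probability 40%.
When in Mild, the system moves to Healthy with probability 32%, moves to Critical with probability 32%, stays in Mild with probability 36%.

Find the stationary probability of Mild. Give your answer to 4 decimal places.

0.3493

Let the stationary distribution be π with π = πP and π_1 + π_2 + π_3 = 1.
π_1 = 0.32·π_1 + 0.28·π_2 + 0.32·π_3
π_2 = 0.4·π_1 + 0.32·π_2 + 0.32·π_3
Solving with the normalization constraint gives π = (0.3062, 0.3445, 0.3493).
So the stationary probability of Mild is 0.3493.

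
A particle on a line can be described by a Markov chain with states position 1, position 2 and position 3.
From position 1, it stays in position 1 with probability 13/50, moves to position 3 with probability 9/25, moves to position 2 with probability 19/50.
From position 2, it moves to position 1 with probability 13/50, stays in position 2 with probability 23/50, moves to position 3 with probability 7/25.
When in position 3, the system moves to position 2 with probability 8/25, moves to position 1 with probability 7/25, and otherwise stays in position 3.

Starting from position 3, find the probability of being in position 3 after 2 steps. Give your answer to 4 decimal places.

0.3504

Sum over the intermediate state after 1 step:
P = P(position 3→position 1)·P(position 1→position 3) + P(position 3→position 2)·P(position 2→position 3) + P(position 3→position 3)·P(position 3→position 3)
  = 0.28×0.36 + 0.32×0.28 + 0.4×0.4
  = 0.1008 + 0.0896 + 0.1600 = 0.3504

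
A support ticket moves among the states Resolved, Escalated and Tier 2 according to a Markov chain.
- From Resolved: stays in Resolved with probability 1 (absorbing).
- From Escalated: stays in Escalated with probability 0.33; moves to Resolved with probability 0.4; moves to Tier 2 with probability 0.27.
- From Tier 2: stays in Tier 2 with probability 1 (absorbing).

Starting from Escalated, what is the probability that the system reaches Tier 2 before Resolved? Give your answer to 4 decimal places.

0.4030

Let h(s) be the probability of absorption at Tier 2 starting from transient state s. Then h(Tier 2) = 1 and h(Resolved) = 0. By first-step analysis:
h(Escalated) = 0.4·0 + 0.33·h(Escalated) + 0.27·1
Solving: h(Escalated) = 0.4030.
Starting from Escalated, the probability is 0.4030.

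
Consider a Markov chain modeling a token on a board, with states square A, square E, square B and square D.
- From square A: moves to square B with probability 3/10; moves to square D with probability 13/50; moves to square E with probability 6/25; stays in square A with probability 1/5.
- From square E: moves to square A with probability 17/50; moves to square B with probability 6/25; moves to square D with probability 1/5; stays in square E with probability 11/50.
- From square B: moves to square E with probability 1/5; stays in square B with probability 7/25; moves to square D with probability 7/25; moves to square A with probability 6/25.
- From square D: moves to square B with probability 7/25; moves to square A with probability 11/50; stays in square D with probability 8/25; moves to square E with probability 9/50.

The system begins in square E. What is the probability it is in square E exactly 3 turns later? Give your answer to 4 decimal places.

0.2088

Propagate the distribution vector 3 turns from square E.
After 0 turns: (0.0000, 1.0000, 0.0000, 0.0000)
After 1 turn: (0.3400, 0.2200, 0.2400, 0.2000)
After 2 turns: (0.2444, 0.2140, 0.2780, 0.2636)
After 3 turns: (0.2464, 0.2088, 0.2763, 0.2685)
P(in square E after 3 turns) = 0.2088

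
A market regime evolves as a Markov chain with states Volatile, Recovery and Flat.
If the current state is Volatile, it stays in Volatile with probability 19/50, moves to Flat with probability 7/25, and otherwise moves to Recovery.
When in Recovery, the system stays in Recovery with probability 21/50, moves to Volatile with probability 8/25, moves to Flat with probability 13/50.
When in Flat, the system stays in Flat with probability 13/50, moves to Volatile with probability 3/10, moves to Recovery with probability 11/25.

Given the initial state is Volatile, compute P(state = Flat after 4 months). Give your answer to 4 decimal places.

Propagate the distribution vector 4 months from Volatile.
After 0 months: (1.0000, 0.0000, 0.0000)
After 1 month: (0.3800, 0.3400, 0.2800)
After 2 months: (0.3372, 0.3952, 0.2676)
After 3 months: (0.3349, 0.3984, 0.2667)
After 4 months: (0.3348, 0.3985, 0.2667)
P(in Flat after 4 months) = 0.2667

0.2667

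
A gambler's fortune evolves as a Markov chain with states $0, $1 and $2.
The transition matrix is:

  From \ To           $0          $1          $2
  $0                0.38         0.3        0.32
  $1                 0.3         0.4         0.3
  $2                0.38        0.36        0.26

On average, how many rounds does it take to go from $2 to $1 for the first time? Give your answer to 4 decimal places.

2.9656

Let t(s) be the expected number of rounds to first reach $1 from state s, with t($1) = 0. Conditioning on the first round:
t($0) = 1 + 0.38·t($0) + 0.32·t($2)
t($2) = 1 + 0.38·t($0) + 0.26·t($2)
Solving: t($0) = 3.1435, t($2) = 2.9656.
Expected rounds from $2 to $1: 2.9656.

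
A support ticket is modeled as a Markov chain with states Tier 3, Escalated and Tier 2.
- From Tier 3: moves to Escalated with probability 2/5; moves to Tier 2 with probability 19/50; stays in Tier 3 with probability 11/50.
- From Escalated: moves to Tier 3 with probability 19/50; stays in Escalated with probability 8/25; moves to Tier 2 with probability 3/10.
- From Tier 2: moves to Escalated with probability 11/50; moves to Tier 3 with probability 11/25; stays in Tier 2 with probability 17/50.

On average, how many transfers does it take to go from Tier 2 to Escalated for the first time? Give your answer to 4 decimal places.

Let t(s) be the expected number of transfers to first reach Escalated from state s, with t(Escalated) = 0. Conditioning on the first transfer:
t(Tier 3) = 1 + 0.22·t(Tier 3) + 0.38·t(Tier 2)
t(Tier 2) = 1 + 0.44·t(Tier 3) + 0.34·t(Tier 2)
Solving: t(Tier 3) = 2.9919, t(Tier 2) = 3.5098.
Expected transfers from Tier 2 to Escalated: 3.5098.

3.5098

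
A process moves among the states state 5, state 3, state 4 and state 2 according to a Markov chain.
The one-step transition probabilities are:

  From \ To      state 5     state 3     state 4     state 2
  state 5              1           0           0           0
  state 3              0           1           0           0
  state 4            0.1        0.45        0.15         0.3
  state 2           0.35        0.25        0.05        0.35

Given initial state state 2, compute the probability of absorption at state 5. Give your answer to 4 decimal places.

Let h(s) be the probability of absorption at state 5 starting from transient state s. Then h(state 5) = 1 and h(state 3) = 0. By first-step analysis:
h(state 4) = 0.1·1 + 0.45·0 + 0.15·h(state 4) + 0.3·h(state 2)
h(state 2) = 0.35·1 + 0.25·0 + 0.05·h(state 4) + 0.35·h(state 2)
Solving: h(state 4) = 0.3163, h(state 2) = 0.5628.
Starting from state 2, the probability is 0.5628.

0.5628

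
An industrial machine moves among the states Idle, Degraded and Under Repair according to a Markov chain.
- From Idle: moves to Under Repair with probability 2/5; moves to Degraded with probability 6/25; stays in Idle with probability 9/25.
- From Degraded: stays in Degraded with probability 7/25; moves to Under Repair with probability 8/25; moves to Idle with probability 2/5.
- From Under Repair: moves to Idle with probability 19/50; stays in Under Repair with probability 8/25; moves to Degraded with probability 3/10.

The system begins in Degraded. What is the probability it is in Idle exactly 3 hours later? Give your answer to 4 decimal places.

Propagate the distribution vector 3 hours from Degraded.
After 0 hours: (0.0000, 1.0000, 0.0000)
After 1 hour: (0.4000, 0.2800, 0.3200)
After 2 hours: (0.3776, 0.2704, 0.3520)
After 3 hours: (0.3779, 0.2719, 0.3502)
P(in Idle after 3 hours) = 0.3779

0.3779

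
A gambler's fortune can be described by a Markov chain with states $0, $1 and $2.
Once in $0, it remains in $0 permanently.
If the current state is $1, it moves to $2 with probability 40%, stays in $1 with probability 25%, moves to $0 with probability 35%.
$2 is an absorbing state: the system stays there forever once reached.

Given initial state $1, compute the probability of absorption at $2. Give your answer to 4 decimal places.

0.5333

Let h(s) be the probability of absorption at $2 starting from transient state s. Then h($2) = 1 and h($0) = 0. By first-step analysis:
h($1) = 0.35·0 + 0.25·h($1) + 0.4·1
Solving: h($1) = 0.5333.
Starting from $1, the probability is 0.5333.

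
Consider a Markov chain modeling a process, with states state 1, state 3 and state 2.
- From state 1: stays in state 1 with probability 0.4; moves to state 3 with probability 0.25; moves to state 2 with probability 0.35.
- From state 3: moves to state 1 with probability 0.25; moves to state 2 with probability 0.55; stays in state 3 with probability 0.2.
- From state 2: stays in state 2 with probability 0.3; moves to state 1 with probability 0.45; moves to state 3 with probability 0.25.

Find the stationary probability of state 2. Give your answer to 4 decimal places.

0.3787

Let the stationary distribution be π with π = πP and π_1 + π_2 + π_3 = 1.
π_1 = 0.4·π_1 + 0.25·π_2 + 0.45·π_3
π_2 = 0.25·π_1 + 0.2·π_2 + 0.25·π_3
Solving with the normalization constraint gives π = (0.3832, 0.2381, 0.3787).
So the stationary probability of state 2 is 0.3787.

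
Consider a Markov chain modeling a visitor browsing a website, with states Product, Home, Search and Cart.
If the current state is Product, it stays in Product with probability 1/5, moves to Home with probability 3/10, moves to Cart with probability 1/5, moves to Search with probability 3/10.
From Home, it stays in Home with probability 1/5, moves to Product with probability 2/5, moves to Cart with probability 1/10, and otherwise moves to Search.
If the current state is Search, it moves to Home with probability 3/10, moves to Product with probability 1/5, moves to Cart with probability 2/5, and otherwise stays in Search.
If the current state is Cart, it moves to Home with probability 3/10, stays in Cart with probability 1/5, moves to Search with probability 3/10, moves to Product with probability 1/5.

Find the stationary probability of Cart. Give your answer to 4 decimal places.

Let the stationary distribution be π with π = πP and π_1 + π_2 + π_3 + π_4 = 1.
π_1 = 0.2·π_1 + 0.4·π_2 + 0.2·π_3 + 0.2·π_4
π_2 = 0.3·π_1 + 0.2·π_2 + 0.3·π_3 + 0.3·π_4
π_3 = 0.3·π_1 + 0.3·π_2 + 0.1·π_3 + 0.3·π_4
Solving with the normalization constraint gives π = (0.2545, 0.2727, 0.2500, 0.2227).
So the stationary probability of Cart is 0.2227.

0.2227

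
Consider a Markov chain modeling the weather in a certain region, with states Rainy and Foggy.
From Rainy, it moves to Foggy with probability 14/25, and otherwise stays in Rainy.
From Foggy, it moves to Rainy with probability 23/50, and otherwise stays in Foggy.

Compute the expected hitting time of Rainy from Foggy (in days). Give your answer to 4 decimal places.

Let t(s) be the expected number of days to first reach Rainy from state s, with t(Rainy) = 0. Conditioning on the first day:
t(Foggy) = 1 + 0.54·t(Foggy)
Solving: t(Foggy) = 2.1739.
Expected days from Foggy to Rainy: 2.1739.

2.1739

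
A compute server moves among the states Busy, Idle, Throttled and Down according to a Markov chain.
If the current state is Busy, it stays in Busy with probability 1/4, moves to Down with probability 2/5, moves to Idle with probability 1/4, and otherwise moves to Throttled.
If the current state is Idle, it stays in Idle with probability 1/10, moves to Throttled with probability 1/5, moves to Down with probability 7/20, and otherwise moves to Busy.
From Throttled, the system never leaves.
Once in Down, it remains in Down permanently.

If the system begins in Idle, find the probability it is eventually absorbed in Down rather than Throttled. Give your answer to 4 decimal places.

Let h(s) be the probability of absorption at Down starting from transient state s. Then h(Down) = 1 and h(Throttled) = 0. By first-step analysis:
h(Busy) = 0.25·h(Busy) + 0.25·h(Idle) + 0.1·0 + 0.4·1
h(Idle) = 0.35·h(Busy) + 0.1·h(Idle) + 0.2·0 + 0.35·1
Solving: h(Busy) = 0.7617, h(Idle) = 0.6851.
Starting from Idle, the probability is 0.6851.

0.6851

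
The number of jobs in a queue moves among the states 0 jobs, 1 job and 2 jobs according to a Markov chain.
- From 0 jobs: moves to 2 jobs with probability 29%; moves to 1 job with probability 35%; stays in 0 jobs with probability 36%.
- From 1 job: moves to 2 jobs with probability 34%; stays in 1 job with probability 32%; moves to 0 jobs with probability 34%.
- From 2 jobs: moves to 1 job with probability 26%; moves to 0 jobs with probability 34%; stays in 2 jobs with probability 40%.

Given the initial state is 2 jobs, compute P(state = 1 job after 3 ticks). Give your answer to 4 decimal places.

0.3096

Propagate the distribution vector 3 ticks from 2 jobs.
After 0 ticks: (0.0000, 0.0000, 1.0000)
After 1 tick: (0.3400, 0.2600, 0.4000)
After 2 ticks: (0.3468, 0.3062, 0.3470)
After 3 ticks: (0.3469, 0.3096, 0.3435)
P(in 1 job after 3 ticks) = 0.3096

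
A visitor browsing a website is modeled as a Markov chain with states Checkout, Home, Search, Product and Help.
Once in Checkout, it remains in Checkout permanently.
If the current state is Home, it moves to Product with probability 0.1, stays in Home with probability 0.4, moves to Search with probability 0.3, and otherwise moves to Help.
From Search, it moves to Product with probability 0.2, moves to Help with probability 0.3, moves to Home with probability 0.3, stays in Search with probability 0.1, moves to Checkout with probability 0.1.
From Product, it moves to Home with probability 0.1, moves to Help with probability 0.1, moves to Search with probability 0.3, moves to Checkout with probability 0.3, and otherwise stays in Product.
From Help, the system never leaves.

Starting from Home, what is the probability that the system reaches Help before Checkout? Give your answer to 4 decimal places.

Let h(s) be the probability of absorption at Help starting from transient state s. Then h(Help) = 1 and h(Checkout) = 0. By first-step analysis:
h(Home) = 0.4·h(Home) + 0.3·h(Search) + 0.1·h(Product) + 0.2·1
h(Search) = 0.1·0 + 0.3·h(Home) + 0.1·h(Search) + 0.2·h(Product) + 0.3·1
h(Product) = 0.3·0 + 0.1·h(Home) + 0.3·h(Search) + 0.2·h(Product) + 0.1·1
Solving: h(Home) = 0.7600, h(Search) = 0.6933, h(Product) = 0.4800.
Starting from Home, the probability is 0.7600.

0.7600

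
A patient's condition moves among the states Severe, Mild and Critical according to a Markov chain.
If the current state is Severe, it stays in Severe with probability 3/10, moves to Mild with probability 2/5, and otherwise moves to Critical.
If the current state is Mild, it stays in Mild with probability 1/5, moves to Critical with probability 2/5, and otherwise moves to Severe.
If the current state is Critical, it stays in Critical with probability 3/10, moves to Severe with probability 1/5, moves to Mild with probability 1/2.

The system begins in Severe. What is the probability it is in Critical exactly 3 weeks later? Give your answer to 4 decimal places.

Propagate the distribution vector 3 weeks from Severe.
After 0 weeks: (1.0000, 0.0000, 0.0000)
After 1 week: (0.3000, 0.4000, 0.3000)
After 2 weeks: (0.3100, 0.3500, 0.3400)
After 3 weeks: (0.3010, 0.3640, 0.3350)
P(in Critical after 3 weeks) = 0.3350

0.3350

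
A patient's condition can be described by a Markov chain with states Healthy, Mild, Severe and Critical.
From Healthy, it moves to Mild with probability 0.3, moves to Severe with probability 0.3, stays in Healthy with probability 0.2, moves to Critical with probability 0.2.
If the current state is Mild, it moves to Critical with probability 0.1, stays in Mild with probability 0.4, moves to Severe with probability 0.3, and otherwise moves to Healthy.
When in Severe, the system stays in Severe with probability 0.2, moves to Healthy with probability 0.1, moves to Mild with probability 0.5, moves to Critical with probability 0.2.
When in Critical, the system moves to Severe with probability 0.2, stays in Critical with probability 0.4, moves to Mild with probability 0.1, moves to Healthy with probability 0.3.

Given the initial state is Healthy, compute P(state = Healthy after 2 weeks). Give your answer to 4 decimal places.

Propagate the distribution vector 2 weeks from Healthy.
After 0 weeks: (1.0000, 0.0000, 0.0000, 0.0000)
After 1 week: (0.2000, 0.3000, 0.3000, 0.2000)
After 2 weeks: (0.1900, 0.3500, 0.2500, 0.2100)
P(in Healthy after 2 weeks) = 0.1900

0.1900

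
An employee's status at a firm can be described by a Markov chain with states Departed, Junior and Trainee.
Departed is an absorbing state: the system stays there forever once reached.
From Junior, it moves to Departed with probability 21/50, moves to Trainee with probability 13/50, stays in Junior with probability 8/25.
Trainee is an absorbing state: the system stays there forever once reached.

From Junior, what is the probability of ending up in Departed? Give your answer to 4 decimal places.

Let h(s) be the probability of absorption at Departed starting from transient state s. Then h(Departed) = 1 and h(Trainee) = 0. By first-step analysis:
h(Junior) = 0.42·1 + 0.32·h(Junior) + 0.26·0
Solving: h(Junior) = 0.6176.
Starting from Junior, the probability is 0.6176.

0.6176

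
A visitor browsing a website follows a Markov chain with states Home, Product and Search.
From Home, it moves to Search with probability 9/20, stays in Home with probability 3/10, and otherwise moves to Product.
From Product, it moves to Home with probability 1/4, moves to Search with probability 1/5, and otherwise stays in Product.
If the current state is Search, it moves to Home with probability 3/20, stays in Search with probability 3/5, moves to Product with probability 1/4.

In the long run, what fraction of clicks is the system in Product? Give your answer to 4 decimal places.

Let the stationary distribution be π with π = πP and π_1 + π_2 + π_3 = 1.
π_1 = 0.3·π_1 + 0.25·π_2 + 0.15·π_3
π_2 = 0.25·π_1 + 0.55·π_2 + 0.25·π_3
Solving with the normalization constraint gives π = (0.2185, 0.3571, 0.4244).
So the stationary probability of Product is 0.3571.

0.3571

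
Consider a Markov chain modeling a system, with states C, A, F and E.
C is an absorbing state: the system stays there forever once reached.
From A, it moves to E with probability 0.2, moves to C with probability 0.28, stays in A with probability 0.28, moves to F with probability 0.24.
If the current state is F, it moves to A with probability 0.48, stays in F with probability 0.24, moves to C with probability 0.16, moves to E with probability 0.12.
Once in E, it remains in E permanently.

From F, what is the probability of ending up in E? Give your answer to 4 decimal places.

0.4222

Let h(s) be the probability of absorption at E starting from transient state s. Then h(E) = 1 and h(C) = 0. By first-step analysis:
h(A) = 0.28·0 + 0.28·h(A) + 0.24·h(F) + 0.2·1
h(F) = 0.16·0 + 0.48·h(A) + 0.24·h(F) + 0.12·1
Solving: h(A) = 0.4185, h(F) = 0.4222.
Starting from F, the probability is 0.4222.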